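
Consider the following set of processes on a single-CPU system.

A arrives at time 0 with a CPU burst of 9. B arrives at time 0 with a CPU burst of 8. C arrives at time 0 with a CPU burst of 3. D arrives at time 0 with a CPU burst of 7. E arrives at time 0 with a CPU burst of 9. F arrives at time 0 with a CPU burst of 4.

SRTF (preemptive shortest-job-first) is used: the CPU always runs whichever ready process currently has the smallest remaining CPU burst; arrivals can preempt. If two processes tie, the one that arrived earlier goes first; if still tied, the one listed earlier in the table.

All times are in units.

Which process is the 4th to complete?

Schedule: | C 0-3 | F 3-7 | D 7-14 | B 14-22 | A 22-31 | E 31-40 |
Completion: A=31  B=22  C=3  D=14  E=40  F=7
Turnaround (C−A): A=31  B=22  C=3  D=14  E=40  F=7
Finish order: C → F → D → B → A → E

B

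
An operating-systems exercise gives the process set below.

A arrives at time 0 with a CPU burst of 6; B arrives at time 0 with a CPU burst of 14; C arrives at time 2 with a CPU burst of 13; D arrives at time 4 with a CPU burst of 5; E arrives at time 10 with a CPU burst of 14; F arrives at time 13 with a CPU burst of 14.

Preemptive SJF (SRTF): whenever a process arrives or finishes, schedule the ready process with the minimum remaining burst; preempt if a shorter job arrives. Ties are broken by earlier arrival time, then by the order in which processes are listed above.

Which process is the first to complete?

A

Schedule: | A 0-6 | D 6-11 | C 11-24 | B 24-38 | E 38-52 | F 52-66 |
Completion: A=6  B=38  C=24  D=11  E=52  F=66
Finish order: A → D → C → B → E → F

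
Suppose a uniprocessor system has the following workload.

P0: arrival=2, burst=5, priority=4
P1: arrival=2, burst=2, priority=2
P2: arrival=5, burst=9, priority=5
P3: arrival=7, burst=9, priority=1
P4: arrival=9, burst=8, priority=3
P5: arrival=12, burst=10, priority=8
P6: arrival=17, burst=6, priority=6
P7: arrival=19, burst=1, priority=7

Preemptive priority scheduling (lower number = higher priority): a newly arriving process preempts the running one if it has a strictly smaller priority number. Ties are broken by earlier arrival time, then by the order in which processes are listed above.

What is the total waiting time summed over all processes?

Gantt: | idle 0-2 | P1 2-4 | P0 4-7 | P3 7-16 | P4 16-24 | P0 24-26 | P2 26-35 | P6 35-41 | P7 41-42 | P5 42-52 |
Completion: P0=26  P1=4  P2=35  P3=16  P4=24  P5=52  P6=41  P7=42
Turnaround (C−A): P0=24  P1=2  P2=30  P3=9  P4=15  P5=40  P6=24  P7=23
Waiting = turnaround − burst: P0=19, P1=0, P2=21, P3=0, P4=7, P5=30, P6=18, P7=22
Total waiting = 19 + 0 + 21 + 0 + 7 + 30 + 18 + 22 = 117

117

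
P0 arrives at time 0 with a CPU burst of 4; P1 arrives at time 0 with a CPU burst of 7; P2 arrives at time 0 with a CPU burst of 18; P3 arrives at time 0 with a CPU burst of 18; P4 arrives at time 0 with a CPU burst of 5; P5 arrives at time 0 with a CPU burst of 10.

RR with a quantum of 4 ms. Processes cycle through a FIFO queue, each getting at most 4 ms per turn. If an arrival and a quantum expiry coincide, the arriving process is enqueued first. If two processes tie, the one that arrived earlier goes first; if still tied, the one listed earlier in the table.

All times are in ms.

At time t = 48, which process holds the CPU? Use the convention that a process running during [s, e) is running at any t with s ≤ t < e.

P5

Timeline: | P0 0-4 | P1 4-8 | P2 8-12 | P3 12-16 | P4 16-20 | P5 20-24 | P1 24-27 | P2 27-31 | P3 31-35 | P4 35-36 | P5 36-40 | P2 40-44 | P3 44-48 | P5 48-50 | P2 50-54 | P3 54-58 | P2 58-60 | P3 60-62 |
Completion: P0=4  P1=27  P2=60  P3=62  P4=36  P5=50
Turnaround (C−A): P0=4  P1=27  P2=60  P3=62  P4=36  P5=50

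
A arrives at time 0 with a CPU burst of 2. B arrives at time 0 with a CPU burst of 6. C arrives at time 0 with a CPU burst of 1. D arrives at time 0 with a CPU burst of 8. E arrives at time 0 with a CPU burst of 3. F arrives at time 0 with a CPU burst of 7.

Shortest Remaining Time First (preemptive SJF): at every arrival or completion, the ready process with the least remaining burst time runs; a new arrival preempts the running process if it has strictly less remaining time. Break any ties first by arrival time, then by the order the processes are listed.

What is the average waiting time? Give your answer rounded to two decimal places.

6.83

Timeline: | C 0-1 | A 1-3 | E 3-6 | B 6-12 | F 12-19 | D 19-27 |
Completion: A=3  B=12  C=1  D=27  E=6  F=19
Waiting times: A=1, B=6, C=0, D=19, E=3, F=12
Average waiting = (1+6+0+19+3+12) / 6 = 41/6 = 6.83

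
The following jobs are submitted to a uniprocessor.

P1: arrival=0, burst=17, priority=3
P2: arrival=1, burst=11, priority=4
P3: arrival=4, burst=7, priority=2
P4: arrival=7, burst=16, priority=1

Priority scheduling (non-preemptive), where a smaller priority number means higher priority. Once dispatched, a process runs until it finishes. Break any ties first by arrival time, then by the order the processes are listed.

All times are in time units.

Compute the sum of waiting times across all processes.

78

Gantt: | P1 0-17 | P4 17-33 | P3 33-40 | P2 40-51 |
Completion: P1=17  P2=51  P3=40  P4=33
Waiting = turnaround − burst: P1=0, P2=39, P3=29, P4=10
Total waiting = 0 + 39 + 29 + 10 = 78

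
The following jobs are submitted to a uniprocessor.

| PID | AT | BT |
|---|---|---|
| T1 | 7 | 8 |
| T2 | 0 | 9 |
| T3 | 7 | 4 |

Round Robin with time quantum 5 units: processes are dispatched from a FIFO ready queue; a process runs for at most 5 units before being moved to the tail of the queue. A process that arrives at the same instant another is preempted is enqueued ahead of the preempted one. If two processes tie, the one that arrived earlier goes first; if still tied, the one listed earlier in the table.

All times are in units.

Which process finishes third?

T1

Schedule: | T2 0-9 | T1 9-14 | T3 14-18 | T1 18-21 |
Completion: T1=21  T2=9  T3=18
Turnaround (C−A): T1=14  T2=9  T3=11
Finish order: T2 → T3 → T1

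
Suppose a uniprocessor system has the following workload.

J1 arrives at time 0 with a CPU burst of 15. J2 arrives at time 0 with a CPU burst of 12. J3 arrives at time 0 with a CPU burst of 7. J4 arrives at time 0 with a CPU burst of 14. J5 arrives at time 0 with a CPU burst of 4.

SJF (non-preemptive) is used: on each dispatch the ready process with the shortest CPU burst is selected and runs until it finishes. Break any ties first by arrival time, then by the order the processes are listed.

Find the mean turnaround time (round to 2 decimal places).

25.40

Gantt: | J5 0-4 | J3 4-11 | J2 11-23 | J4 23-37 | J1 37-52 |
Completion: J1=52  J2=23  J3=11  J4=37  J5=4
Turnaround (C−A): J1=52  J2=23  J3=11  J4=37  J5=4
Turnaround times: J1=52, J2=23, J3=11, J4=37, J5=4
Average turnaround = (52+23+11+37+4) / 5 = 127/5 = 25.40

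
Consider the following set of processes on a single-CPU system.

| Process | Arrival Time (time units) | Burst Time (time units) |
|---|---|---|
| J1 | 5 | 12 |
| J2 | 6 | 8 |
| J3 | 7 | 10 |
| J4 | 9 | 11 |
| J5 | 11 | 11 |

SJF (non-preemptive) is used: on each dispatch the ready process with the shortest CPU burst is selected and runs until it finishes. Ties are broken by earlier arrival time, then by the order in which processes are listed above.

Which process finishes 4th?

J4

Timeline: | idle 0-5 | J1 5-17 | J2 17-25 | J3 25-35 | J4 35-46 | J5 46-57 |
Completion: J1=17  J2=25  J3=35  J4=46  J5=57
Turnaround (C−A): J1=12  J2=19  J3=28  J4=37  J5=46
Finish order: J1 → J2 → J3 → J4 → J5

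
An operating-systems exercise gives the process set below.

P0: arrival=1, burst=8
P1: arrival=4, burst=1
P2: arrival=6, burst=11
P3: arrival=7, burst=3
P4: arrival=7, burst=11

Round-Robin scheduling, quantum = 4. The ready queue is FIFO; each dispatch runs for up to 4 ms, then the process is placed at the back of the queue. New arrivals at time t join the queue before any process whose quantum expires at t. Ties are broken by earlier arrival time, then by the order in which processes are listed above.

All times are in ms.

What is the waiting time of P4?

Schedule: | idle 0-1 | P0 1-5 | P1 5-6 | P0 6-10 | P2 10-14 | P3 14-17 | P4 17-21 | P2 21-25 | P4 25-29 | P2 29-32 | P4 32-35 |
Completion: P0=10  P1=6  P2=32  P3=17  P4=35
Waiting(P4) = turnaround − burst = 28 − 11 = 17

17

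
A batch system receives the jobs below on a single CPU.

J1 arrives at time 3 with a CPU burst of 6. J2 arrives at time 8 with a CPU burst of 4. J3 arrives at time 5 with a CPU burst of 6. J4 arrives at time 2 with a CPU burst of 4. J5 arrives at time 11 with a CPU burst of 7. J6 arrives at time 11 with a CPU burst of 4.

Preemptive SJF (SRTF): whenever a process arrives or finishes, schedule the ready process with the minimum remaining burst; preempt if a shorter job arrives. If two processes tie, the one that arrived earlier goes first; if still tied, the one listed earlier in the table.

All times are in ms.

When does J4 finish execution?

Gantt: | idle 0-2 | J4 2-6 | J1 6-12 | J2 12-16 | J6 16-20 | J3 20-26 | J5 26-33 |
Completion: J1=12  J2=16  J3=26  J4=6  J5=33  J6=20
Turnaround (C−A): J1=9  J2=8  J3=21  J4=4  J5=22  J6=9

6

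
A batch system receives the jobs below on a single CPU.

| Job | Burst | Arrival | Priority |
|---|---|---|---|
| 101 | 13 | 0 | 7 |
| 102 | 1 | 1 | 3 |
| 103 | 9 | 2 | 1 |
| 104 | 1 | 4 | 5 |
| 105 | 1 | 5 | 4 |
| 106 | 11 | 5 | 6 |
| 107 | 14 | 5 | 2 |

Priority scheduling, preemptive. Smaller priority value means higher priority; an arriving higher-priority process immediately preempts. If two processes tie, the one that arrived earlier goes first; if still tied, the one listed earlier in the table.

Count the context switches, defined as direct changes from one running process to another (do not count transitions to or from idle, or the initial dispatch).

Gantt: | 101 0-1 | 102 1-2 | 103 2-11 | 107 11-25 | 105 25-26 | 104 26-27 | 106 27-38 | 101 38-50 |
Completion: 101=50  102=2  103=11  104=27  105=26  106=38  107=25

7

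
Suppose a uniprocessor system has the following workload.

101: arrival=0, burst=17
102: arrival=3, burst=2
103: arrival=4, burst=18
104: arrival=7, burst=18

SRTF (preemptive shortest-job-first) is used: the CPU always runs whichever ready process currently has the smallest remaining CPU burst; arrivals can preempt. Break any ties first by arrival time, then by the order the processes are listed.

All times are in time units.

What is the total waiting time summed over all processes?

Timeline: | 101 0-3 | 102 3-5 | 101 5-19 | 103 19-37 | 104 37-55 |
Completion: 101=19  102=5  103=37  104=55
Turnaround (C−A): 101=19  102=2  103=33  104=48
Waiting = turnaround − burst: 101=2, 102=0, 103=15, 104=30
Total waiting = 2 + 0 + 15 + 30 = 47

47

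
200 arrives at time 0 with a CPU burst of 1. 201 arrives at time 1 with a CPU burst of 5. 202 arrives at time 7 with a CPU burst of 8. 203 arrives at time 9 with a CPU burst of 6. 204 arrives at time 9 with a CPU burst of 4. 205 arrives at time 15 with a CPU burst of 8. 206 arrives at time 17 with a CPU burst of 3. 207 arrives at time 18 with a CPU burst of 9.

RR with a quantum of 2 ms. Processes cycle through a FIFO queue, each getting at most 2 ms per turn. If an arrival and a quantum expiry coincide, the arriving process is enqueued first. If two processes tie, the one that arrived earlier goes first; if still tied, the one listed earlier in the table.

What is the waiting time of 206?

Schedule: | 200 0-1 | 201 1-6 | idle 6-7 | 202 7-9 | 203 9-11 | 204 11-13 | 202 13-15 | 203 15-17 | 204 17-19 | 205 19-21 | 202 21-23 | 206 23-25 | 203 25-27 | 207 27-29 | 205 29-31 | 202 31-33 | 206 33-34 | 207 34-36 | 205 36-38 | 207 38-40 | 205 40-42 | 207 42-45 |
Completion: 200=1  201=6  202=33  203=27  204=19  205=42  206=34  207=45
Turnaround (C−A): 200=1  201=5  202=26  203=18  204=10  205=27  206=17  207=27
Waiting(206) = turnaround − burst = 17 − 3 = 14

14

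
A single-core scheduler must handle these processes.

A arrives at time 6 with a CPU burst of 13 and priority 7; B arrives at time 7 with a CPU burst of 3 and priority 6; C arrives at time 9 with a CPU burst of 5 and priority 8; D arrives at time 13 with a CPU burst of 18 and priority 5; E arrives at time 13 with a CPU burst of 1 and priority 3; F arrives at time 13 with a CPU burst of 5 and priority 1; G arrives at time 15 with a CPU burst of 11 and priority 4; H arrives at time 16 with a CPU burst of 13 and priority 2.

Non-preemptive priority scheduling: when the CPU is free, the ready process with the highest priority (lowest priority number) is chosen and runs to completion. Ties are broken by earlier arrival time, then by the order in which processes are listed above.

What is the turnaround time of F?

11

Timeline: | idle 0-6 | A 6-19 | F 19-24 | H 24-37 | E 37-38 | G 38-49 | D 49-67 | B 67-70 | C 70-75 |
Completion: A=19  B=70  C=75  D=67  E=38  F=24  G=49  H=37
Turnaround(F) = completion − arrival = 24 − 13 = 11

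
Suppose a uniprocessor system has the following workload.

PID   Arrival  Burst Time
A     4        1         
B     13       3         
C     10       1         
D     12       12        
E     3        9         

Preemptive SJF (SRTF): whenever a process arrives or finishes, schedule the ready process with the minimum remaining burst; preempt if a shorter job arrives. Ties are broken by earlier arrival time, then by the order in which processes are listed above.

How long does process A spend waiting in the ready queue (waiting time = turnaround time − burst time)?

Schedule: | idle 0-3 | E 3-4 | A 4-5 | E 5-10 | C 10-11 | E 11-14 | B 14-17 | D 17-29 |
Completion: A=5  B=17  C=11  D=29  E=14
Turnaround (C−A): A=1  B=4  C=1  D=17  E=11
Waiting(A) = turnaround − burst = 1 − 1 = 0

0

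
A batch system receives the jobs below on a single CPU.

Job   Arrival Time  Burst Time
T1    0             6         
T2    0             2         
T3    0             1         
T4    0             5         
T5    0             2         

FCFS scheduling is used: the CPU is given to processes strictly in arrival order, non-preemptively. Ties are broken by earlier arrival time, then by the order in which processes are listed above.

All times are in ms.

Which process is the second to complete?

Timeline: | T1 0-6 | T2 6-8 | T3 8-9 | T4 9-14 | T5 14-16 |
Completion: T1=6  T2=8  T3=9  T4=14  T5=16
Finish order: T1 → T2 → T3 → T4 → T5

T2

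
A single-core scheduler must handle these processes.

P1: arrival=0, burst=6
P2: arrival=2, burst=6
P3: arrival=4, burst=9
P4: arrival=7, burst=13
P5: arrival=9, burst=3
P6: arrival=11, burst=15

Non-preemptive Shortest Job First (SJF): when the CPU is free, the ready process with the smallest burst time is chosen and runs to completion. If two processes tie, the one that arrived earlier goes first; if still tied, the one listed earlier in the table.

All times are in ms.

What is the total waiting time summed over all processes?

Timeline: | P1 0-6 | P2 6-12 | P5 12-15 | P3 15-24 | P4 24-37 | P6 37-52 |
Completion: P1=6  P2=12  P3=24  P4=37  P5=15  P6=52
Turnaround (C−A): P1=6  P2=10  P3=20  P4=30  P5=6  P6=41
Waiting = turnaround − burst: P1=0, P2=4, P3=11, P4=17, P5=3, P6=26
Total waiting = 0 + 4 + 11 + 17 + 3 + 26 = 61

61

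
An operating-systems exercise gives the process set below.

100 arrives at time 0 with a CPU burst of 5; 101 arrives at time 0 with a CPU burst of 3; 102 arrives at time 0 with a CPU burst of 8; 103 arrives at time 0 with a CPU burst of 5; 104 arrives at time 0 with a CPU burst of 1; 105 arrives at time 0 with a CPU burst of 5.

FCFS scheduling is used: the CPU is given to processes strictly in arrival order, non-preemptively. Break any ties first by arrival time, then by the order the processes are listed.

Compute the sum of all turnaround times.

Timeline: | 100 0-5 | 101 5-8 | 102 8-16 | 103 16-21 | 104 21-22 | 105 22-27 |
Completion: 100=5  101=8  102=16  103=21  104=22  105=27
Turnaround (C−A): 100=5  101=8  102=16  103=21  104=22  105=27
Turnaround = completion − arrival: 100=5, 101=8, 102=16, 103=21, 104=22, 105=27
Total turnaround = 5 + 8 + 16 + 21 + 22 + 27 = 99

99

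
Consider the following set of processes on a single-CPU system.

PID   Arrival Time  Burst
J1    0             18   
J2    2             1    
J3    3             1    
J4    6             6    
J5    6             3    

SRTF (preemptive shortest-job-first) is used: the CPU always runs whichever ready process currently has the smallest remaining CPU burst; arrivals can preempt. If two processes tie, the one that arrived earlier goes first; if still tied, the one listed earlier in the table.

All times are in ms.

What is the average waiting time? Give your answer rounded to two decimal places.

Gantt: | J1 0-2 | J2 2-3 | J3 3-4 | J1 4-6 | J5 6-9 | J4 9-15 | J1 15-29 |
Completion: J1=29  J2=3  J3=4  J4=15  J5=9
Waiting times: J1=11, J2=0, J3=0, J4=3, J5=0
Average waiting = (11+0+0+3+0) / 5 = 14/5 = 2.80

2.80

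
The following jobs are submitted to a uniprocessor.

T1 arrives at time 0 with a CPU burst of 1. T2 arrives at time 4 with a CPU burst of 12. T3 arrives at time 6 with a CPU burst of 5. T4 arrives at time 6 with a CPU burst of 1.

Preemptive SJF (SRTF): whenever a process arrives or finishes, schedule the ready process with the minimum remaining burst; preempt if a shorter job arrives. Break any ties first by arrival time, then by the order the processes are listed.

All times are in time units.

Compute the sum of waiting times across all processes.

Schedule: | T1 0-1 | idle 1-4 | T2 4-6 | T4 6-7 | T3 7-12 | T2 12-22 |
Completion: T1=1  T2=22  T3=12  T4=7
Turnaround (C−A): T1=1  T2=18  T3=6  T4=1
Waiting = turnaround − burst: T1=0, T2=6, T3=1, T4=0
Total waiting = 0 + 6 + 1 + 0 = 7

7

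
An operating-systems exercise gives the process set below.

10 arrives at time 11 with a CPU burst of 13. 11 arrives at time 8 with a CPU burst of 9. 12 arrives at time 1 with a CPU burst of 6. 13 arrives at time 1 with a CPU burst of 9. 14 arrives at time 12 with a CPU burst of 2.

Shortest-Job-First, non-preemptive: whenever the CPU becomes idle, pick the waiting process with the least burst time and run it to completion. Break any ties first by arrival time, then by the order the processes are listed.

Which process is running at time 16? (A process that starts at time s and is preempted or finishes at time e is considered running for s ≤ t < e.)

Schedule: | idle 0-1 | 12 1-7 | 13 7-16 | 14 16-18 | 11 18-27 | 10 27-40 |
Completion: 10=40  11=27  12=7  13=16  14=18
Turnaround (C−A): 10=29  11=19  12=6  13=15  14=6

14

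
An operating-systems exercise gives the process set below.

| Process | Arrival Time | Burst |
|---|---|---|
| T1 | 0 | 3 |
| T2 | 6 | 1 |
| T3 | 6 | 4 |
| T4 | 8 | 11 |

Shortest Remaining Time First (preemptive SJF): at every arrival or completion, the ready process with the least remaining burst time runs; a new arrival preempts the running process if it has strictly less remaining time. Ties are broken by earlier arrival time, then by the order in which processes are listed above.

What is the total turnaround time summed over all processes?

23

Gantt: | T1 0-3 | idle 3-6 | T2 6-7 | T3 7-11 | T4 11-22 |
Completion: T1=3  T2=7  T3=11  T4=22
Turnaround = completion − arrival: T1=3, T2=1, T3=5, T4=14
Total turnaround = 3 + 1 + 5 + 14 = 23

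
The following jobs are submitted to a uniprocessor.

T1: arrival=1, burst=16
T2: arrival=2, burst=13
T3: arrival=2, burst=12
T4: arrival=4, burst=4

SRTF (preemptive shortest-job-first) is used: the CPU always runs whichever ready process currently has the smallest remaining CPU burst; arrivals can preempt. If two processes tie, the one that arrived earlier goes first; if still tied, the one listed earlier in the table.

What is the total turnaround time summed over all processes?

94

Schedule: | idle 0-1 | T1 1-2 | T3 2-4 | T4 4-8 | T3 8-18 | T2 18-31 | T1 31-46 |
Completion: T1=46  T2=31  T3=18  T4=8
Turnaround (C−A): T1=45  T2=29  T3=16  T4=4
Turnaround = completion − arrival: T1=45, T2=29, T3=16, T4=4
Total turnaround = 45 + 29 + 16 + 4 = 94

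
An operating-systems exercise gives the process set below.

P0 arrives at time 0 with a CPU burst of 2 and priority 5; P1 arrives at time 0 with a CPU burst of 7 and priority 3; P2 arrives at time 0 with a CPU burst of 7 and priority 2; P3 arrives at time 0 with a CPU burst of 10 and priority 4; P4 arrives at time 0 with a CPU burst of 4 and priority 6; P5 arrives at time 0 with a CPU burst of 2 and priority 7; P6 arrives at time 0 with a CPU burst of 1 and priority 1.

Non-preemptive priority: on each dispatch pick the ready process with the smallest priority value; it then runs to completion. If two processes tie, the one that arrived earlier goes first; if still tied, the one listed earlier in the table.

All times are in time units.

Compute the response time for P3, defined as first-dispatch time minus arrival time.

Gantt: | P6 0-1 | P2 1-8 | P1 8-15 | P3 15-25 | P0 25-27 | P4 27-31 | P5 31-33 |
Completion: P0=27  P1=15  P2=8  P3=25  P4=31  P5=33  P6=1
Response(P3) = first start − arrival = 15 − 0 = 15

15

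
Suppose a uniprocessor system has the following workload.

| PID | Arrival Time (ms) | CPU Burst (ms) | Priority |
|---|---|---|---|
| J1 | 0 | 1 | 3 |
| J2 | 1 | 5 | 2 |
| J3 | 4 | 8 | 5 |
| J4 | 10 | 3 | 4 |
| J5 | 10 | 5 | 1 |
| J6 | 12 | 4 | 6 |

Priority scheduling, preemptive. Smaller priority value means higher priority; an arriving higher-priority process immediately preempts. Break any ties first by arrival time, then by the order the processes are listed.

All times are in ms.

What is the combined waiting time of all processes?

25

Timeline: | J1 0-1 | J2 1-6 | J3 6-10 | J5 10-15 | J4 15-18 | J3 18-22 | J6 22-26 |
Completion: J1=1  J2=6  J3=22  J4=18  J5=15  J6=26
Turnaround (C−A): J1=1  J2=5  J3=18  J4=8  J5=5  J6=14
Waiting = turnaround − burst: J1=0, J2=0, J3=10, J4=5, J5=0, J6=10
Total waiting = 0 + 0 + 10 + 5 + 0 + 10 = 25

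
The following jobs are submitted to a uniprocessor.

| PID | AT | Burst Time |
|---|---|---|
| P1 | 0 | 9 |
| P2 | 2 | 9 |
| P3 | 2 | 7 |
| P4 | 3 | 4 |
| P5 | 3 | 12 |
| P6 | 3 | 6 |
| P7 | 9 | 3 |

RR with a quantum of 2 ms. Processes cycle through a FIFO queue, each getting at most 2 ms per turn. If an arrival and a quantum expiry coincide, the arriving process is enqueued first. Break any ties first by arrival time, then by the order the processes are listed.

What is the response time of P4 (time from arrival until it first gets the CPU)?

Schedule: | P1 0-2 | P2 2-4 | P3 4-6 | P1 6-8 | P4 8-10 | P5 10-12 | P6 12-14 | P2 14-16 | P3 16-18 | P1 18-20 | P7 20-22 | P4 22-24 | P5 24-26 | P6 26-28 | P2 28-30 | P3 30-32 | P1 32-34 | P7 34-35 | P5 35-37 | P6 37-39 | P2 39-41 | P3 41-42 | P1 42-43 | P5 43-45 | P2 45-46 | P5 46-50 |
Completion: P1=43  P2=46  P3=42  P4=24  P5=50  P6=39  P7=35
Turnaround (C−A): P1=43  P2=44  P3=40  P4=21  P5=47  P6=36  P7=26
Response(P4) = first start − arrival = 8 − 3 = 5

5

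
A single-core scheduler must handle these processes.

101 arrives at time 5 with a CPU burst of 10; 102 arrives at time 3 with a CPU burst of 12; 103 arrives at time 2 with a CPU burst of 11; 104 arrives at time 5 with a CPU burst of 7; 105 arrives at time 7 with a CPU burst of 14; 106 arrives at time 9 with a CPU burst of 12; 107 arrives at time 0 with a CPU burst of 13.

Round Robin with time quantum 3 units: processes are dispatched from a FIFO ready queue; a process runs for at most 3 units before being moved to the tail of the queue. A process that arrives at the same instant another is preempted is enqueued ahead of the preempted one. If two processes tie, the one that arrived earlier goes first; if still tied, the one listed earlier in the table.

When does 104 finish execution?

58

Gantt: | 107 0-3 | 103 3-6 | 102 6-9 | 107 9-12 | 101 12-15 | 104 15-18 | 103 18-21 | 105 21-24 | 106 24-27 | 102 27-30 | 107 30-33 | 101 33-36 | 104 36-39 | 103 39-42 | 105 42-45 | 106 45-48 | 102 48-51 | 107 51-54 | 101 54-57 | 104 57-58 | 103 58-60 | 105 60-63 | 106 63-66 | 102 66-69 | 107 69-70 | 101 70-71 | 105 71-74 | 106 74-77 | 105 77-79 |
Completion: 101=71  102=69  103=60  104=58  105=79  106=77  107=70
Turnaround (C−A): 101=66  102=66  103=58  104=53  105=72  106=68  107=70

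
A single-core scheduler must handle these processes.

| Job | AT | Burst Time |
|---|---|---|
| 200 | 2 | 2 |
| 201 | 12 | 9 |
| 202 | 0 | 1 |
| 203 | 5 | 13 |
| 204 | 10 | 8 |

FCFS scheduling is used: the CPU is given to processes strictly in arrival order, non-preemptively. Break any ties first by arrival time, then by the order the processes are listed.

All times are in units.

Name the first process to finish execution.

202

Gantt: | 202 0-1 | idle 1-2 | 200 2-4 | idle 4-5 | 203 5-18 | 204 18-26 | 201 26-35 |
Completion: 200=4  201=35  202=1  203=18  204=26
Finish order: 202 → 200 → 203 → 204 → 201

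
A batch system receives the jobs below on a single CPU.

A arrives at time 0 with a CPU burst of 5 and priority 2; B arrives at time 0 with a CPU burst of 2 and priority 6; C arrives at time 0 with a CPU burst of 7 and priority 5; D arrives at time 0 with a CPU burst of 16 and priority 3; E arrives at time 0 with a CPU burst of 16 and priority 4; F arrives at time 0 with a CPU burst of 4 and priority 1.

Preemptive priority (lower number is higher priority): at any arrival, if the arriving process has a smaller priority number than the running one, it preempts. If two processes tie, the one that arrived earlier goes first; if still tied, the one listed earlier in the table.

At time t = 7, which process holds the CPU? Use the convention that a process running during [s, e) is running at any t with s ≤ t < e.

Schedule: | F 0-4 | A 4-9 | D 9-25 | E 25-41 | C 41-48 | B 48-50 |
Completion: A=9  B=50  C=48  D=25  E=41  F=4
Turnaround (C−A): A=9  B=50  C=48  D=25  E=41  F=4

A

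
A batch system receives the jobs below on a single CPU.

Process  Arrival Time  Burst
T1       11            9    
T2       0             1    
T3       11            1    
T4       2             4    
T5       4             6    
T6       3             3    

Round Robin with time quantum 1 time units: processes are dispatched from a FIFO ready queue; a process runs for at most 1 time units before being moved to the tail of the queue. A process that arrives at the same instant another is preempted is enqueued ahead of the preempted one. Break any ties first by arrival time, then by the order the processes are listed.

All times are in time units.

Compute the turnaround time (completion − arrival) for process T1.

14

Gantt: | T2 0-1 | idle 1-2 | T4 2-3 | T6 3-4 | T4 4-5 | T5 5-6 | T6 6-7 | T4 7-8 | T5 8-9 | T6 9-10 | T4 10-11 | T5 11-12 | T1 12-13 | T3 13-14 | T5 14-15 | T1 15-16 | T5 16-17 | T1 17-18 | T5 18-19 | T1 19-25 |
Completion: T1=25  T2=1  T3=14  T4=11  T5=19  T6=10
Turnaround (C−A): T1=14  T2=1  T3=3  T4=9  T5=15  T6=7
Turnaround(T1) = completion − arrival = 25 − 11 = 14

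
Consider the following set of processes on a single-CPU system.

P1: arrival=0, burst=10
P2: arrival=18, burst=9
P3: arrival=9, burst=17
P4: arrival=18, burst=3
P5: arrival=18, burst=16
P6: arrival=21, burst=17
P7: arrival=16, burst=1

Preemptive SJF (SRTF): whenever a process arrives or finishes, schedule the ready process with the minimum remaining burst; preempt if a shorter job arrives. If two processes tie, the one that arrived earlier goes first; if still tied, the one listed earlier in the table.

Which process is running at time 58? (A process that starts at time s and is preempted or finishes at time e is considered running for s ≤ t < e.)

P6

Gantt: | P1 0-10 | P3 10-16 | P7 16-17 | P3 17-18 | P4 18-21 | P2 21-30 | P3 30-40 | P5 40-56 | P6 56-73 |
Completion: P1=10  P2=30  P3=40  P4=21  P5=56  P6=73  P7=17
Turnaround (C−A): P1=10  P2=12  P3=31  P4=3  P5=38  P6=52  P7=1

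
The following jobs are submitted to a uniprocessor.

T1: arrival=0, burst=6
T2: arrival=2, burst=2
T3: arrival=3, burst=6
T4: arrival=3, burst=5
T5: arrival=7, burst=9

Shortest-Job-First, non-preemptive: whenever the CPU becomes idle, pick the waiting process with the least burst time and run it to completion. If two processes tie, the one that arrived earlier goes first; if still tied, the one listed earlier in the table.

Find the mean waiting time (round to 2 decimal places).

Gantt: | T1 0-6 | T2 6-8 | T4 8-13 | T3 13-19 | T5 19-28 |
Completion: T1=6  T2=8  T3=19  T4=13  T5=28
Turnaround (C−A): T1=6  T2=6  T3=16  T4=10  T5=21
Waiting times: T1=0, T2=4, T3=10, T4=5, T5=12
Average waiting = (0+4+10+5+12) / 5 = 31/5 = 6.20

6.20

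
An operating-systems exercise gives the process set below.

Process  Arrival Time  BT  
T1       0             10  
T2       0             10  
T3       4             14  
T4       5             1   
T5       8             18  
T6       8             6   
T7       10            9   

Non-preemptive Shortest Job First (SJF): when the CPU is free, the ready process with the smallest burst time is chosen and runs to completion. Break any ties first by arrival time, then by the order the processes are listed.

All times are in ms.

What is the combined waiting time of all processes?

115

Timeline: | T1 0-10 | T4 10-11 | T6 11-17 | T7 17-26 | T2 26-36 | T3 36-50 | T5 50-68 |
Completion: T1=10  T2=36  T3=50  T4=11  T5=68  T6=17  T7=26
Waiting = turnaround − burst: T1=0, T2=26, T3=32, T4=5, T5=42, T6=3, T7=7
Total waiting = 0 + 26 + 32 + 5 + 42 + 3 + 7 = 115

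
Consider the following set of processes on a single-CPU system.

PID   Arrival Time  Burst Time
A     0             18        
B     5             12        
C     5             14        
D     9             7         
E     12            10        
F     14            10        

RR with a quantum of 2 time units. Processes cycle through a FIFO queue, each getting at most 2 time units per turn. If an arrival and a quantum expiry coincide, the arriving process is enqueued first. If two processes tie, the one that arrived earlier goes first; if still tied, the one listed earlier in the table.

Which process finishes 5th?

F

Schedule: | A 0-6 | B 6-8 | C 8-10 | A 10-12 | B 12-14 | D 14-16 | C 16-18 | E 18-20 | A 20-22 | F 22-24 | B 24-26 | D 26-28 | C 28-30 | E 30-32 | A 32-34 | F 34-36 | B 36-38 | D 38-40 | C 40-42 | E 42-44 | A 44-46 | F 46-48 | B 48-50 | D 50-51 | C 51-53 | E 53-55 | A 55-57 | F 57-59 | B 59-61 | C 61-63 | E 63-65 | A 65-67 | F 67-69 | C 69-71 |
Completion: A=67  B=61  C=71  D=51  E=65  F=69
Turnaround (C−A): A=67  B=56  C=66  D=42  E=53  F=55
Finish order: D → B → E → A → F → C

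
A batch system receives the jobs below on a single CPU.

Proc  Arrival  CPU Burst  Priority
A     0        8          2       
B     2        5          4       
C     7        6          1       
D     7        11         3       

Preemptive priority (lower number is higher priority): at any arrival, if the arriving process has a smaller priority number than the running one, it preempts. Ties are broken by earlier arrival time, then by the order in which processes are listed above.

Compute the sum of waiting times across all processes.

36

Schedule: | A 0-7 | C 7-13 | A 13-14 | D 14-25 | B 25-30 |
Completion: A=14  B=30  C=13  D=25
Waiting = turnaround − burst: A=6, B=23, C=0, D=7
Total waiting = 6 + 23 + 0 + 7 = 36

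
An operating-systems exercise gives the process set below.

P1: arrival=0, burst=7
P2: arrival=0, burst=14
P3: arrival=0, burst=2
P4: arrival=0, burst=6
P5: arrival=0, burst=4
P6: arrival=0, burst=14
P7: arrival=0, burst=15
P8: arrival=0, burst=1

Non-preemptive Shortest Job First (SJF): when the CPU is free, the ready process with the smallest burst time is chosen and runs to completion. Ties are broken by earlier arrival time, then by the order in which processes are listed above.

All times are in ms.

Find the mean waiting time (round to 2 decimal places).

Gantt: | P8 0-1 | P3 1-3 | P5 3-7 | P4 7-13 | P1 13-20 | P2 20-34 | P6 34-48 | P7 48-63 |
Completion: P1=20  P2=34  P3=3  P4=13  P5=7  P6=48  P7=63  P8=1
Waiting times: P1=13, P2=20, P3=1, P4=7, P5=3, P6=34, P7=48, P8=0
Average waiting = (13+20+1+7+3+34+48+0) / 8 = 126/8 = 15.75

15.75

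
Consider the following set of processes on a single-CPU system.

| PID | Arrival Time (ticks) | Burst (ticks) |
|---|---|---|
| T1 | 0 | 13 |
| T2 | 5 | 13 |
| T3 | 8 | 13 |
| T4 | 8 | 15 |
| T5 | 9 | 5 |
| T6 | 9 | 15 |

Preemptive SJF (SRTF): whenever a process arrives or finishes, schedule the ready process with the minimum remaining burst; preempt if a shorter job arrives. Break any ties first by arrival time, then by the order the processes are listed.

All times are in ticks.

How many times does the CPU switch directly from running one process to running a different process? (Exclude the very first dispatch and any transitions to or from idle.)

5

Timeline: | T1 0-13 | T5 13-18 | T2 18-31 | T3 31-44 | T4 44-59 | T6 59-74 |
Completion: T1=13  T2=31  T3=44  T4=59  T5=18  T6=74
Turnaround (C−A): T1=13  T2=26  T3=36  T4=51  T5=9  T6=65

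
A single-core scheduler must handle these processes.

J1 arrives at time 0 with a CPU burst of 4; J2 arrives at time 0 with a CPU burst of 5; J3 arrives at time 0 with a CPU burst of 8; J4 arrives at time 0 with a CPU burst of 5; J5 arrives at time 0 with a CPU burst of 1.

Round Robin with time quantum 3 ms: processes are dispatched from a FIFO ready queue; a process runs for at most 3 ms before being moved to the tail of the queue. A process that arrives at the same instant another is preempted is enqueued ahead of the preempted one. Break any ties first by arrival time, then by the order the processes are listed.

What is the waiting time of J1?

Gantt: | J1 0-3 | J2 3-6 | J3 6-9 | J4 9-12 | J5 12-13 | J1 13-14 | J2 14-16 | J3 16-19 | J4 19-21 | J3 21-23 |
Completion: J1=14  J2=16  J3=23  J4=21  J5=13
Turnaround (C−A): J1=14  J2=16  J3=23  J4=21  J5=13
Waiting(J1) = turnaround − burst = 14 − 4 = 10

10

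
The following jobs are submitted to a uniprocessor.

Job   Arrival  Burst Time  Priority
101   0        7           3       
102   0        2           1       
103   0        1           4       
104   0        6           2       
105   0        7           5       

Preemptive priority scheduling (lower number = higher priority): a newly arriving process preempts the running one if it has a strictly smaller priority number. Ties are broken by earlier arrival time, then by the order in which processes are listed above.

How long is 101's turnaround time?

Schedule: | 102 0-2 | 104 2-8 | 101 8-15 | 103 15-16 | 105 16-23 |
Completion: 101=15  102=2  103=16  104=8  105=23
Turnaround(101) = completion − arrival = 15 − 0 = 15

15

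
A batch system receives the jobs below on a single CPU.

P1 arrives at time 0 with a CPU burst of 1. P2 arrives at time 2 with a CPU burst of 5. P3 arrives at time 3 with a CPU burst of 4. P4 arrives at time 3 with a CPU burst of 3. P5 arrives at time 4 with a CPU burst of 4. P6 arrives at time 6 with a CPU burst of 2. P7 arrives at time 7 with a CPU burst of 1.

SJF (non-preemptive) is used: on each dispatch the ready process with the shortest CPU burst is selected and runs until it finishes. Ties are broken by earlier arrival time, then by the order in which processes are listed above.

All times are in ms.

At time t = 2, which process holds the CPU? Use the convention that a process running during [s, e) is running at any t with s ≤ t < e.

Gantt: | P1 0-1 | idle 1-2 | P2 2-7 | P7 7-8 | P6 8-10 | P4 10-13 | P3 13-17 | P5 17-21 |
Completion: P1=1  P2=7  P3=17  P4=13  P5=21  P6=10  P7=8
Turnaround (C−A): P1=1  P2=5  P3=14  P4=10  P5=17  P6=4  P7=1

P2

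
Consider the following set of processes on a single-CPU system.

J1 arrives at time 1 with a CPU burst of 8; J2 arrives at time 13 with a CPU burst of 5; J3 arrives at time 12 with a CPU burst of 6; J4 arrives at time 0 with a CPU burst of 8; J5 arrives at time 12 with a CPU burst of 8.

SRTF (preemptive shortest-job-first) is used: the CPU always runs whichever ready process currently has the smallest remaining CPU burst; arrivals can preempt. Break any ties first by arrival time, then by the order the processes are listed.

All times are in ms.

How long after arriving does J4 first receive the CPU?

Schedule: | J4 0-8 | J1 8-16 | J2 16-21 | J3 21-27 | J5 27-35 |
Completion: J1=16  J2=21  J3=27  J4=8  J5=35
Turnaround (C−A): J1=15  J2=8  J3=15  J4=8  J5=23
Response(J4) = first start − arrival = 0 − 0 = 0

0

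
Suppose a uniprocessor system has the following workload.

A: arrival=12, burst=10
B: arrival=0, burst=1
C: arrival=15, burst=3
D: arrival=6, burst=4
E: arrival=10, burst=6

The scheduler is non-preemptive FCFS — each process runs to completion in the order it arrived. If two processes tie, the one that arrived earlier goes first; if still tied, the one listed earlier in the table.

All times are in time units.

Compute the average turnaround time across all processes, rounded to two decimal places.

Gantt: | B 0-1 | idle 1-6 | D 6-10 | E 10-16 | A 16-26 | C 26-29 |
Completion: A=26  B=1  C=29  D=10  E=16
Turnaround (C−A): A=14  B=1  C=14  D=4  E=6
Turnaround times: A=14, B=1, C=14, D=4, E=6
Average turnaround = (14+1+14+4+6) / 5 = 39/5 = 7.80

7.80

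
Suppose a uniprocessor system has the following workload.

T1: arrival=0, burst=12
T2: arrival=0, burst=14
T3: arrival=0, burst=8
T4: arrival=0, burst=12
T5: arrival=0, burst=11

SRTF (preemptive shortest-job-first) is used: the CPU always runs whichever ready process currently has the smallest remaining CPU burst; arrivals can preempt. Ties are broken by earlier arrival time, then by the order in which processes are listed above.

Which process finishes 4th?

Timeline: | T3 0-8 | T5 8-19 | T1 19-31 | T4 31-43 | T2 43-57 |
Completion: T1=31  T2=57  T3=8  T4=43  T5=19
Turnaround (C−A): T1=31  T2=57  T3=8  T4=43  T5=19
Finish order: T3 → T5 → T1 → T4 → T2

T4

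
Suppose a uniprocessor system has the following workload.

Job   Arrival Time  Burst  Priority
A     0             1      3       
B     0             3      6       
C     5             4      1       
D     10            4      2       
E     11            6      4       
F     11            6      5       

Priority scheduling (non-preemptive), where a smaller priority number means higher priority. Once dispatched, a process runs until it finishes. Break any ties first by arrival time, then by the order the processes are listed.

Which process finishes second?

Gantt: | A 0-1 | B 1-4 | idle 4-5 | C 5-9 | idle 9-10 | D 10-14 | E 14-20 | F 20-26 |
Completion: A=1  B=4  C=9  D=14  E=20  F=26
Turnaround (C−A): A=1  B=4  C=4  D=4  E=9  F=15
Finish order: A → B → C → D → E → F

B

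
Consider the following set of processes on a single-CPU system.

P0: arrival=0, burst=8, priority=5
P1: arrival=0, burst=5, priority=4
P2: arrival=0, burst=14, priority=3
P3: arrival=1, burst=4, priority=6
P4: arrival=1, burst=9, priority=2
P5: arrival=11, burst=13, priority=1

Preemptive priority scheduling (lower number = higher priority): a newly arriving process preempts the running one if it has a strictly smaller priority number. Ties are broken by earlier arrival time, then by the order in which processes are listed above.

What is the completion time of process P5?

Timeline: | P2 0-1 | P4 1-10 | P2 10-11 | P5 11-24 | P2 24-36 | P1 36-41 | P0 41-49 | P3 49-53 |
Completion: P0=49  P1=41  P2=36  P3=53  P4=10  P5=24
Turnaround (C−A): P0=49  P1=41  P2=36  P3=52  P4=9  P5=13

24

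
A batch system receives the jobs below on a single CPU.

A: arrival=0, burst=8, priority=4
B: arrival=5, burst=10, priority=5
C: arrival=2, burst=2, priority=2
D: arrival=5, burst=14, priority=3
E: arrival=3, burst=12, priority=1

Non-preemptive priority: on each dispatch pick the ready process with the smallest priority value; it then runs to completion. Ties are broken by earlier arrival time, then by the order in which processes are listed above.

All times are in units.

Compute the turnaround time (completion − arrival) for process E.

Gantt: | A 0-8 | E 8-20 | C 20-22 | D 22-36 | B 36-46 |
Completion: A=8  B=46  C=22  D=36  E=20
Turnaround (C−A): A=8  B=41  C=20  D=31  E=17
Turnaround(E) = completion − arrival = 20 − 3 = 17

17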